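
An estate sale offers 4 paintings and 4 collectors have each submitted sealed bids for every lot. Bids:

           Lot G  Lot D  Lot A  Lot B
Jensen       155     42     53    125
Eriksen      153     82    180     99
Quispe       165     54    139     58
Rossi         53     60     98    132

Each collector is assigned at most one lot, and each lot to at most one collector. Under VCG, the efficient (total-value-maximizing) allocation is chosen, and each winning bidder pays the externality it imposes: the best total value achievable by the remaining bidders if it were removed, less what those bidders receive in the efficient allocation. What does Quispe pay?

Quispe pays $102.

Efficient allocation: Jensen→Lot B ($125), Eriksen→Lot A ($180), Quispe→Lot G ($165), Rossi→Lot D ($60); total welfare W = $530.
Quispe receives Lot G at value $165, so the others get W − 165 = $365.
Without Quispe: best allocation of the remaining 3 bidders over all 4 lots is Jensen→Lot G ($155), Eriksen→Lot A ($180), Rossi→Lot B ($132), total $467.
VCG payment = (others' best without Quispe) − (others' welfare with Quispe) = 467 − 365 = $102.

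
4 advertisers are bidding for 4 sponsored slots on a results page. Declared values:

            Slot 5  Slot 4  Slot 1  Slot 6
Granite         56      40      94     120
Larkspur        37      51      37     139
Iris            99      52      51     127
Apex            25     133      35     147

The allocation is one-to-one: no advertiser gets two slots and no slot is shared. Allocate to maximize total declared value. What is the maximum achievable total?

Max total: $465

Optimal: Granite→Slot 1 ($94), Larkspur→Slot 6 ($139), Iris→Slot 5 ($99), Apex→Slot 4 ($133) — total 94+139+99+133 = $465.
Row-greedy (each advertiser in turn takes its best remaining slot) gives $305, worse by 160.
Swapping Granite↔Larkspur (Granite→Slot 6 $120, Larkspur→Slot 1 $37) loses 76.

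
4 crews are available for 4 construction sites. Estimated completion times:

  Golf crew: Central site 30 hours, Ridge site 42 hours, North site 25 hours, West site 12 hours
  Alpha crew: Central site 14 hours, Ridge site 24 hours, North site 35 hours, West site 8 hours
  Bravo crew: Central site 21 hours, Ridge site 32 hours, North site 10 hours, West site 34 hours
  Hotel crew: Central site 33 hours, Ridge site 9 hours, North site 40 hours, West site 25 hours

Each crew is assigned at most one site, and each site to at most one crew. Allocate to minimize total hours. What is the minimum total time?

Optimal: Golf crew→West site (12 hours), Alpha crew→Central site (14 hours), Bravo crew→North site (10 hours), Hotel crew→Ridge site (9 hours) — total 12+14+10+9 = 45 hours.
Min-entry greedy (repeatedly take the single cheapest remaining cell) gives 57 hours, worse by 12.

Min total: 45 hours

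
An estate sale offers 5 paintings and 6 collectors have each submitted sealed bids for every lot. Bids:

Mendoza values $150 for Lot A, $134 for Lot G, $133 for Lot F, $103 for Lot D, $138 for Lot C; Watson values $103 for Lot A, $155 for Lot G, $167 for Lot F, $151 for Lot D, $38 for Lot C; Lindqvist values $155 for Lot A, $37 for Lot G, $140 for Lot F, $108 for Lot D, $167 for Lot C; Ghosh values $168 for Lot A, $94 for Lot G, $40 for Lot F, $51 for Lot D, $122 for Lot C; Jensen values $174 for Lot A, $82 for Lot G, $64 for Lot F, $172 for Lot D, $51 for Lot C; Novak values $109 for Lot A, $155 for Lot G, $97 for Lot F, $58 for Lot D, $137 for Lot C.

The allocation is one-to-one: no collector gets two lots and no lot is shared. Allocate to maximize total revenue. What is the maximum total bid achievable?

Maximum total: $829

Optimal: Ghosh→Lot A ($168), Novak→Lot G ($155), Watson→Lot F ($167), Jensen→Lot D ($172), Lindqvist→Lot C ($167) — total 168+155+167+172+167 = $829.
Row-greedy (each collector in turn takes its best remaining lot) gives $750, worse by 79.
No other one-to-one assignment exceeds $829.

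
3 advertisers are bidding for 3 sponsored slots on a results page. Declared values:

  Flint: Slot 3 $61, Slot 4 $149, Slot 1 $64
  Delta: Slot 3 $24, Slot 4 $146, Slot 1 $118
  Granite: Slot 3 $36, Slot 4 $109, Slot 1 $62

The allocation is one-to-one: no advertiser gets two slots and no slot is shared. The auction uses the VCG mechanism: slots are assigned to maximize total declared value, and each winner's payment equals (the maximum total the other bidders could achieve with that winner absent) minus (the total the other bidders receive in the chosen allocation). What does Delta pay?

Efficient allocation: Flint→Slot 4 ($149), Delta→Slot 1 ($118), Granite→Slot 3 ($36); total welfare W = $303.
Delta receives Slot 1 at value $118, so the others get W − 118 = $185.
Without Delta: best allocation of the remaining 2 bidders over all 3 slots is Flint→Slot 4 ($149), Granite→Slot 1 ($62), total $211.
VCG payment = (others' best without Delta) − (others' welfare with Delta) = 211 − 185 = $26.

Delta pays $26.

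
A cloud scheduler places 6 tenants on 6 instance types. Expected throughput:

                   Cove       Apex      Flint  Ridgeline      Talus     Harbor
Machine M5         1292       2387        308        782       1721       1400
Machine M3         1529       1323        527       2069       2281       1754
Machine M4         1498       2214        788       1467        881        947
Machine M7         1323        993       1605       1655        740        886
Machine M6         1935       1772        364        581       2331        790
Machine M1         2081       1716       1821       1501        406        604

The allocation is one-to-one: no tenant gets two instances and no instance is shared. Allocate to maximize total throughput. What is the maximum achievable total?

This is the linear assignment problem.
Optimal: Cove→Machine M1 (2081 ops/s), Apex→Machine M4 (2214 ops/s), Flint→Machine M7 (1605 ops/s), Ridgeline→Machine M3 (2069 ops/s), Talus→Machine M6 (2331 ops/s), Harbor→Machine M5 (1400 ops/s) — total 2081+2214+1605+2069+2331+1400 = 11700 ops/s.
Row-greedy (each tenant in turn takes its best remaining instance) gives 11420 ops/s, worse by 280.
Next-best assignment: Cove→Machine M1, Apex→Machine M5, Flint→Machine M7, Ridgeline→Machine M4, Talus→Machine M6, Harbor→Machine M3 = 11625 ops/s.
Swapping Apex↔Harbor (Apex→Machine M5 2387 ops/s, Harbor→Machine M4 947 ops/s) loses 280.
Checked against all permutations: 11700 ops/s is optimal.

Max total: 11700 ops/s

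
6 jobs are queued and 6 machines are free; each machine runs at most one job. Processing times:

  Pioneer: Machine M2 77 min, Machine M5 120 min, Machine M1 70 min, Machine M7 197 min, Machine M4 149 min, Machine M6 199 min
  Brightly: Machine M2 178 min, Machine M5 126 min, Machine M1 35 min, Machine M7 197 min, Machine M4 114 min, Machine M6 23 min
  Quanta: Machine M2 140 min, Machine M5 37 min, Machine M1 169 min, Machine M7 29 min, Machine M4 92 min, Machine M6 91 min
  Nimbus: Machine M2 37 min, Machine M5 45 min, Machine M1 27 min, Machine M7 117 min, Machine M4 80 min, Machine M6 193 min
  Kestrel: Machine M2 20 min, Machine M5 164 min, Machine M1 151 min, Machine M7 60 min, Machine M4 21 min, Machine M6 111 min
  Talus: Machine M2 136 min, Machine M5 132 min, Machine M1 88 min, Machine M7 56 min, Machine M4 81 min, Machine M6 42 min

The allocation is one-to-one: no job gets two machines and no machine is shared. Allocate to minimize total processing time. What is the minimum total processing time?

Optimal: Pioneer→Machine M2 (77 min), Brightly→Machine M6 (23 min), Quanta→Machine M5 (37 min), Nimbus→Machine M1 (27 min), Kestrel→Machine M4 (21 min), Talus→Machine M7 (56 min) — total 77+23+37+27+21+56 = 241 min.
Row-greedy (each job in turn takes its cheapest remaining machine) gives 312 min, worse by 71.
Next-best assignment: Pioneer→Machine M1, Brightly→Machine M6, Quanta→Machine M5, Nimbus→Machine M2, Kestrel→Machine M4, Talus→Machine M7 = 244 min.

Minimum total: 241 min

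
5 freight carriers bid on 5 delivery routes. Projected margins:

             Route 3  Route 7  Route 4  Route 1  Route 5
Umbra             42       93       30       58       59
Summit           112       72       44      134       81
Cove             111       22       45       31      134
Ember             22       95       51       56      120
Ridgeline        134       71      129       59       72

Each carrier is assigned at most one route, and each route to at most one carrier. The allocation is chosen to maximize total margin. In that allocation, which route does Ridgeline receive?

Ridgeline receives Route 4.

Treat this as an assignment problem: match each carrier to one route.
Optimal: Umbra→Route 7 ($93k), Summit→Route 1 ($134k), Cove→Route 3 ($111k), Ember→Route 5 ($120k), Ridgeline→Route 4 ($129k) — total 93+134+111+120+129 = $587k.
Max-entry greedy (repeatedly take the single best remaining cell) gives $527k, worse by 60.
Swapping Umbra↔Ridgeline (Umbra→Route 4 $30k, Ridgeline→Route 7 $71k) loses 121.
Ridgeline's own top route is Route 3 ($134k), but forcing Ridgeline→Route 3 and reassigning the rest optimally gives only $546k — worse by 41.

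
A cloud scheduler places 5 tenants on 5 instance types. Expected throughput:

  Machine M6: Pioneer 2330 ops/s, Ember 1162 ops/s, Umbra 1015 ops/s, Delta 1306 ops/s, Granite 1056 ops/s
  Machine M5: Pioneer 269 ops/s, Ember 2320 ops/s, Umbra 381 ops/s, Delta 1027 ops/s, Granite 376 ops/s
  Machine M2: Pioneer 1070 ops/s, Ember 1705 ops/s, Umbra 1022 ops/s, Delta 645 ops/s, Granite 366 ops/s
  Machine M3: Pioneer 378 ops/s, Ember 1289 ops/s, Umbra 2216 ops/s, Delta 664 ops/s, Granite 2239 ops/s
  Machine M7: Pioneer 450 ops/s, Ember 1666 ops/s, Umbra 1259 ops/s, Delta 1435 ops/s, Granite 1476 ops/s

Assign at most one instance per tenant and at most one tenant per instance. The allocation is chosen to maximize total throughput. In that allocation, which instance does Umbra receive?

Umbra receives Machine M2.

Treat this as an assignment problem: match each tenant to one instance.
Optimal: Pioneer→Machine M6 (2330 ops/s), Ember→Machine M5 (2320 ops/s), Umbra→Machine M2 (1022 ops/s), Delta→Machine M7 (1435 ops/s), Granite→Machine M3 (2239 ops/s) — total 2330+2320+1022+1435+2239 = 9346 ops/s.
Row-greedy (each tenant in turn takes its best remaining instance) gives 8667 ops/s, worse by 679.
Swapping Delta↔Ember (Delta→Machine M5 1027 ops/s, Ember→Machine M7 1666 ops/s) loses 1062.
Umbra's own top instance is Machine M3 (2216 ops/s), but forcing Umbra→Machine M3 and reassigning the rest optimally gives only 8987 ops/s — worse by 359.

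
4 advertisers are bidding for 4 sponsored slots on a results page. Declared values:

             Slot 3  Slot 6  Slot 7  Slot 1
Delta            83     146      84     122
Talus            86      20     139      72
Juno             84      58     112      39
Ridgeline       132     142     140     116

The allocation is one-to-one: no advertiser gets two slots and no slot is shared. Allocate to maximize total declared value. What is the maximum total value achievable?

Optimal: Delta→Slot 1 ($122), Talus→Slot 7 ($139), Juno→Slot 3 ($84), Ridgeline→Slot 6 ($142) — total 122+139+84+142 = $487.
Max-entry greedy (repeatedly take the single best remaining cell) gives $411, worse by 76.
Next-best assignment: Delta→Slot 6, Talus→Slot 7, Juno→Slot 3, Ridgeline→Slot 1 = $485.

Maximum total: $487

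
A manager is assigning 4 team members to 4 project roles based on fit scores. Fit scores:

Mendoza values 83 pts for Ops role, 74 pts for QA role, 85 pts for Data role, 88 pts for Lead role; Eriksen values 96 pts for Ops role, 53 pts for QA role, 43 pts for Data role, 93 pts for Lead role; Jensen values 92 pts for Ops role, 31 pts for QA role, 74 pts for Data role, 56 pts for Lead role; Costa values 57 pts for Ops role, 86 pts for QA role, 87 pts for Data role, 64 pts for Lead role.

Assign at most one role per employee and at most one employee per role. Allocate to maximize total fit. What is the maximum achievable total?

Optimal: Mendoza→Data role (85 pts), Eriksen→Lead role (93 pts), Jensen→Ops role (92 pts), Costa→QA role (86 pts) — total 85+93+92+86 = 356 pts.
Column-greedy (each role in turn goes to its best remaining employee) gives 323 pts, worse by 33.
Next-best assignment: Mendoza→QA role, Eriksen→Lead role, Jensen→Ops role, Costa→Data role = 346 pts.
Checked against all permutations: 356 pts is optimal.

Maximum total: 356 pts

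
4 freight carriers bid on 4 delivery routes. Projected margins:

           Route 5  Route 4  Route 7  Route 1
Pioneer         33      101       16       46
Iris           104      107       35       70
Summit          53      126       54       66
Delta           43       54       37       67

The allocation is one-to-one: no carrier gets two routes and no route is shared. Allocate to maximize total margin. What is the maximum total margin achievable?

Max total: $326k

This is the linear assignment problem.
Optimal: Pioneer→Route 4 ($101k), Iris→Route 5 ($104k), Summit→Route 7 ($54k), Delta→Route 1 ($67k) — total 101+104+54+67 = $326k.
Row-greedy (each carrier in turn takes its best remaining route) gives $308k, worse by 18.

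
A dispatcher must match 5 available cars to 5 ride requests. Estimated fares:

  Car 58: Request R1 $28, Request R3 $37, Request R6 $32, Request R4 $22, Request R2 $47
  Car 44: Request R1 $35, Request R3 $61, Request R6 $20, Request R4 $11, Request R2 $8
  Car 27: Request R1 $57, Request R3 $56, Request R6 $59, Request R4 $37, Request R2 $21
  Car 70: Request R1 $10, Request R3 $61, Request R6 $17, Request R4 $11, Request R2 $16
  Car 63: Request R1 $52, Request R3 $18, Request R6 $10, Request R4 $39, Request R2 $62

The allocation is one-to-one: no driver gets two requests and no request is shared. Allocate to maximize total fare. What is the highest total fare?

Maximum total: $241

Treat this as an assignment problem: match each driver to one request.
Optimal: Car 58→Request R2 ($47), Car 44→Request R1 ($35), Car 27→Request R6 ($59), Car 70→Request R3 ($61), Car 63→Request R4 ($39) — total 47+35+59+61+39 = $241.
Max-entry greedy (repeatedly take the single best remaining cell) gives $221, worse by 20.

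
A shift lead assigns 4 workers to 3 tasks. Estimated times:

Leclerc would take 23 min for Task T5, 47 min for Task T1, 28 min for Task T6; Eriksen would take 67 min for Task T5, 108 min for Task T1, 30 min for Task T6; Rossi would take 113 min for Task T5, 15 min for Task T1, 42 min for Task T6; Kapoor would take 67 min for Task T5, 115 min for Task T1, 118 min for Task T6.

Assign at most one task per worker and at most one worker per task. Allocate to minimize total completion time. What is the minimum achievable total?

Minimum total: 68 min

Optimal: Leclerc→Task T5 (23 min), Rossi→Task T1 (15 min), Eriksen→Task T6 (30 min) — total 23+15+30 = 68 min.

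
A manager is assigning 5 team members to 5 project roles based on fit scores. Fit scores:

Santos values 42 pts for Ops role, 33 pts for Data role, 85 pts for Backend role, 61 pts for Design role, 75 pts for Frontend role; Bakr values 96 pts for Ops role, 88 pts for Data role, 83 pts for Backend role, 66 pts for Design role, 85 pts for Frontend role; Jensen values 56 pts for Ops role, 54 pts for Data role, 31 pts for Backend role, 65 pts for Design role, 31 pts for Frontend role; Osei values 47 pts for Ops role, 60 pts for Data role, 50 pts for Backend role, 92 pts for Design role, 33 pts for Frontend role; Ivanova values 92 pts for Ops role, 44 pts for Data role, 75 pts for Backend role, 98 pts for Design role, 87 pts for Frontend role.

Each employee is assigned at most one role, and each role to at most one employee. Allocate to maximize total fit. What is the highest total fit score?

Max total: 414 pts

Optimal: Santos→Backend role (85 pts), Bakr→Ops role (96 pts), Jensen→Data role (54 pts), Osei→Design role (92 pts), Ivanova→Frontend role (87 pts) — total 85+96+54+92+87 = 414 pts.
Column-greedy (each role in turn goes to its best remaining employee) gives 370 pts, worse by 44.
Swapping Bakr↔Osei (Bakr→Design role 66 pts, Osei→Ops role 47 pts) loses 75.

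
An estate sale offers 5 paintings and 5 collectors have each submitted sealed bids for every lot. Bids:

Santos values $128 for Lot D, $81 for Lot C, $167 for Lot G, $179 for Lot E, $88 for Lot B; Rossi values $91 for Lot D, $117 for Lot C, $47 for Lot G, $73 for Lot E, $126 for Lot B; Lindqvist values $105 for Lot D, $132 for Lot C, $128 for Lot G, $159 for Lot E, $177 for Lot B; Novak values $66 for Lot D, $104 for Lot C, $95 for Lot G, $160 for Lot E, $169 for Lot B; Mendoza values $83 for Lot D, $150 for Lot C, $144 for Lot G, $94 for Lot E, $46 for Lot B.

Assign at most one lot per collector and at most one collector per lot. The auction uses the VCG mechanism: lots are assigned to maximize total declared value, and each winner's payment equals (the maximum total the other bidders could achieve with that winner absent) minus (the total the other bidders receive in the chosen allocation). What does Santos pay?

Efficient allocation: Santos→Lot G ($167), Rossi→Lot D ($91), Lindqvist→Lot B ($177), Novak→Lot E ($160), Mendoza→Lot C ($150); total welfare W = $745.
Santos receives Lot G at value $167, so the others get W − 167 = $578.
Without Santos: best allocation of the remaining 4 bidders over all 5 lots is Rossi→Lot C ($117), Lindqvist→Lot B ($177), Novak→Lot E ($160), Mendoza→Lot G ($144), total $598.
VCG payment = (others' best without Santos) − (others' welfare with Santos) = 598 − 578 = $20.

Santos pays $20.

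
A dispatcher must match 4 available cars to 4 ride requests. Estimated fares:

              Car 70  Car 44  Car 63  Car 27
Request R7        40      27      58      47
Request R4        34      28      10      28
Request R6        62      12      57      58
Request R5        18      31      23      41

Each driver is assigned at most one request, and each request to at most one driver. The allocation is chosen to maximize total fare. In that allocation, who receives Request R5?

Car 27 receives Request R5.

This is the linear assignment problem.
Optimal: Car 70→Request R6 ($62), Car 44→Request R4 ($28), Car 63→Request R7 ($58), Car 27→Request R5 ($41) — total 62+28+58+41 = $189.
Row-greedy (each driver in turn takes its best remaining request) gives $179, worse by 10.
Next-best assignment: Car 70→Request R4, Car 44→Request R5, Car 63→Request R7, Car 27→Request R6 = $181.
Swapping Car 44↔Car 63 (Car 44→Request R7 $27, Car 63→Request R4 $10) loses 49.
Every other assignment is strictly worse.
Car 27's own top request is Request R6 ($58), but forcing Car 27→Request R6 and reassigning the rest optimally gives only $181 — worse by 8.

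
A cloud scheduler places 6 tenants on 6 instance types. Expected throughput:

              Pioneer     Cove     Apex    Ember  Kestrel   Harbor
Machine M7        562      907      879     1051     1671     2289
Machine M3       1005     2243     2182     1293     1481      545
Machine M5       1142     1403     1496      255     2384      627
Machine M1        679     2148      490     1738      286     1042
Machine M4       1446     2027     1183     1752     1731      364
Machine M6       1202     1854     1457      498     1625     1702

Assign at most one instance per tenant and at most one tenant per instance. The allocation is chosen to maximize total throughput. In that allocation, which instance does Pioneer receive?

Pioneer receives Machine M6.

This is the linear assignment problem.
Optimal: Pioneer→Machine M6 (1202 ops/s), Cove→Machine M1 (2148 ops/s), Apex→Machine M3 (2182 ops/s), Ember→Machine M4 (1752 ops/s), Kestrel→Machine M5 (2384 ops/s), Harbor→Machine M7 (2289 ops/s) — total 1202+2148+2182+1752+2384+2289 = 11957 ops/s.
Max-entry greedy (repeatedly take the single best remaining cell) gives 10804 ops/s, worse by 1153.
Next-best assignment: Pioneer→Machine M4, Cove→Machine M6, Apex→Machine M3, Ember→Machine M1, Kestrel→Machine M5, Harbor→Machine M7 = 11893 ops/s.
Pioneer's own top instance is Machine M4 (1446 ops/s), but forcing Pioneer→Machine M4 and reassigning the rest optimally gives only 11893 ops/s — worse by 64.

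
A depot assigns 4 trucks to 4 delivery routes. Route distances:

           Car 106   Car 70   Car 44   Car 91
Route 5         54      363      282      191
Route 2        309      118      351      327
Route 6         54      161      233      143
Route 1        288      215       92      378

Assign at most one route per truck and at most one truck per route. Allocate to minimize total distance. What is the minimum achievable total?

Treat this as an assignment problem: match each truck to one route.
Optimal: Car 106→Route 5 (54 km), Car 70→Route 2 (118 km), Car 44→Route 1 (92 km), Car 91→Route 6 (143 km) — total 54+118+92+143 = 407 km.
Swapping Car 44↔Car 70 (Car 44→Route 2 351 km, Car 70→Route 1 215 km) adds 356.
Checked against all permutations: 407 km is optimal.

Min total: 407 km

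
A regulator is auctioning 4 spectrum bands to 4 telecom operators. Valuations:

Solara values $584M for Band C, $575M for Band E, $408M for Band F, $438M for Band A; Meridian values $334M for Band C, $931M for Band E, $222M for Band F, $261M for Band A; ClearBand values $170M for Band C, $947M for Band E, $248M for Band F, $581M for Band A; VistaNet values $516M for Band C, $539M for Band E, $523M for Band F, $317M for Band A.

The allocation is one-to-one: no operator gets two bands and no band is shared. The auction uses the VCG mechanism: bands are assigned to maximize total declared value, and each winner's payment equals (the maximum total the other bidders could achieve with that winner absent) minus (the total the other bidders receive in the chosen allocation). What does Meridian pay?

Meridian pays $366M.

Efficient allocation: Solara→Band C ($584M), Meridian→Band E ($931M), ClearBand→Band A ($581M), VistaNet→Band F ($523M); total welfare W = $2619M.
Meridian receives Band E at value $931M, so the others get W − 931 = $1688M.
Without Meridian: best allocation of the remaining 3 bidders over all 4 bands is Solara→Band C ($584M), ClearBand→Band E ($947M), VistaNet→Band F ($523M), total $2054M.
VCG payment = (others' best without Meridian) − (others' welfare with Meridian) = 2054 − 1688 = $366M.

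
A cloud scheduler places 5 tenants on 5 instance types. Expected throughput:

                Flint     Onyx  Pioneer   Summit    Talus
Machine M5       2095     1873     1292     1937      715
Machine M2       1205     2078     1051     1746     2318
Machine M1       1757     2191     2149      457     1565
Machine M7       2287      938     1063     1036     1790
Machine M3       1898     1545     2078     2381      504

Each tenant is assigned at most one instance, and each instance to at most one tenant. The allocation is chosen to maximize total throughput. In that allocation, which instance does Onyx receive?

Optimal: Flint→Machine M7 (2287 ops/s), Onyx→Machine M5 (1873 ops/s), Pioneer→Machine M1 (2149 ops/s), Summit→Machine M3 (2381 ops/s), Talus→Machine M2 (2318 ops/s) — total 2287+1873+2149+2381+2318 = 11008 ops/s.
Max-entry greedy (repeatedly take the single best remaining cell) gives 10469 ops/s, worse by 539.
Next-best assignment: Flint→Machine M7, Onyx→Machine M1, Pioneer→Machine M3, Summit→Machine M5, Talus→Machine M2 = 10811 ops/s.
Onyx's own top instance is Machine M1 (2191 ops/s), but forcing Onyx→Machine M1 and reassigning the rest optimally gives only 10811 ops/s — worse by 197.

Onyx receives Machine M5.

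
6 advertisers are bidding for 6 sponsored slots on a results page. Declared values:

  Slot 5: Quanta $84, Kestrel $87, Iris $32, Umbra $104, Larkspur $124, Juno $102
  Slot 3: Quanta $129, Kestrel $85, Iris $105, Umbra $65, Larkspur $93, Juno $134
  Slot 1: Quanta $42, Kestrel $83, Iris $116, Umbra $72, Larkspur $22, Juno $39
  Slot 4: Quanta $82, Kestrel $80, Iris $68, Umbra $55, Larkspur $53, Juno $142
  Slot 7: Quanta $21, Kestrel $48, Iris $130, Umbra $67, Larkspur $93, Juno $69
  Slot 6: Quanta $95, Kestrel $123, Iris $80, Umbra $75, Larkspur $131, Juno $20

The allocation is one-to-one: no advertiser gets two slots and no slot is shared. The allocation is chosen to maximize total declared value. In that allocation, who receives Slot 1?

Optimal: Quanta→Slot 3 ($129), Kestrel→Slot 6 ($123), Iris→Slot 7 ($130), Umbra→Slot 1 ($72), Larkspur→Slot 5 ($124), Juno→Slot 4 ($142) — total 129+123+130+72+124+142 = $720.
Column-greedy (each slot in turn goes to its best remaining advertiser) gives $646, worse by 74.
Next-best assignment: Quanta→Slot 3, Kestrel→Slot 1, Iris→Slot 7, Umbra→Slot 5, Larkspur→Slot 6, Juno→Slot 4 = $719.
No other one-to-one assignment exceeds $720.
Umbra's own top slot is Slot 5 ($104), but forcing Umbra→Slot 5 and reassigning the rest optimally gives only $719 — worse by 1.

Umbra receives Slot 1.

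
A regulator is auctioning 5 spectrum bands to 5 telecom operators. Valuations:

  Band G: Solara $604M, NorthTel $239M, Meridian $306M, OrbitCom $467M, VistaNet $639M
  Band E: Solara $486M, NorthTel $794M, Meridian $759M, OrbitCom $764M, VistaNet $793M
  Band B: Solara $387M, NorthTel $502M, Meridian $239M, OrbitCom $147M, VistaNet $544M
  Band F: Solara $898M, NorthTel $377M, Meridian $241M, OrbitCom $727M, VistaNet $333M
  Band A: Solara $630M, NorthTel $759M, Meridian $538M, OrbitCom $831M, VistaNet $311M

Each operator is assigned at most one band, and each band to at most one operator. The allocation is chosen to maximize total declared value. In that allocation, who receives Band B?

NorthTel receives Band B.

Treat this as an assignment problem: match each operator to one band.
Optimal: Solara→Band F ($898M), NorthTel→Band B ($502M), Meridian→Band E ($759M), OrbitCom→Band A ($831M), VistaNet→Band G ($639M) — total 898+502+759+831+639 = $3629M.
Column-greedy (each band in turn goes to its best remaining operator) gives $3085M, worse by 544.
Next-best assignment: Solara→Band F, NorthTel→Band A, Meridian→Band E, OrbitCom→Band G, VistaNet→Band B = $3427M.
Swapping VistaNet↔NorthTel (VistaNet→Band B $544M, NorthTel→Band G $239M) loses 358.
NorthTel's own top band is Band E ($794M), but forcing NorthTel→Band E and reassigning the rest optimally gives only $3401M — worse by 228.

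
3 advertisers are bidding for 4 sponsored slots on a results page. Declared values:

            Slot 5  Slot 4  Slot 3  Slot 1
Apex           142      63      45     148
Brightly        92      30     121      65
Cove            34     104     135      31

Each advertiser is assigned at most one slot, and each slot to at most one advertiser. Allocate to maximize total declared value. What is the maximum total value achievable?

Max total: $375

Treat this as an assignment problem: match each advertiser to one slot.
Optimal: Apex→Slot 1 ($148), Brightly→Slot 5 ($92), Cove→Slot 3 ($135) — total 148+92+135 = $375.
Row-greedy (each advertiser in turn takes its best remaining slot) gives $373, worse by 2.
Swapping Brightly↔Cove (Brightly→Slot 3 $121, Cove→Slot 5 $34) loses 72.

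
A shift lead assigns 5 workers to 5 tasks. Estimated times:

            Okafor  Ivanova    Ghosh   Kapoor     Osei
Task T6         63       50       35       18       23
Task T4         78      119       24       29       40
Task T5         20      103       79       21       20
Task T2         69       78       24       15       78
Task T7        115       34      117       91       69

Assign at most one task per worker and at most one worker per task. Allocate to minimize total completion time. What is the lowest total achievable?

Min total: 116 min

This is the linear assignment problem.
Optimal: Okafor→Task T5 (20 min), Ivanova→Task T7 (34 min), Ghosh→Task T4 (24 min), Kapoor→Task T2 (15 min), Osei→Task T6 (23 min) — total 20+34+24+15+23 = 116 min.
Column-greedy (each task in turn goes to its cheapest remaining worker) gives 209 min, worse by 93.
Next-best assignment: Okafor→Task T5, Ivanova→Task T7, Ghosh→Task T2, Kapoor→Task T4, Osei→Task T6 = 130 min.
Checked against all permutations: 116 min is optimal.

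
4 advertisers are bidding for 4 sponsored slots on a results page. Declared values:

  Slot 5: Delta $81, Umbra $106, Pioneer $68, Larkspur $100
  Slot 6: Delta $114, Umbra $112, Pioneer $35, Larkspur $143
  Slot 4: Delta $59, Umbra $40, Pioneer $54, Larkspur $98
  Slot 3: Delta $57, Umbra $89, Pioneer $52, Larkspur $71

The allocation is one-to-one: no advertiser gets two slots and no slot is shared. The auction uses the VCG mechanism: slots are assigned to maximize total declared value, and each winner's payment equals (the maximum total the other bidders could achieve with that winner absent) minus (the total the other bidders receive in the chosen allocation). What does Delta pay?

Delta pays $47.

Efficient allocation: Delta→Slot 6 ($114), Umbra→Slot 5 ($106), Pioneer→Slot 3 ($52), Larkspur→Slot 4 ($98); total welfare W = $370.
Delta receives Slot 6 at value $114, so the others get W − 114 = $256.
Without Delta: best allocation of the remaining 3 bidders over all 4 slots is Umbra→Slot 5 ($106), Pioneer→Slot 4 ($54), Larkspur→Slot 6 ($143), total $303.
VCG payment = (others' best without Delta) − (others' welfare with Delta) = 303 − 256 = $47.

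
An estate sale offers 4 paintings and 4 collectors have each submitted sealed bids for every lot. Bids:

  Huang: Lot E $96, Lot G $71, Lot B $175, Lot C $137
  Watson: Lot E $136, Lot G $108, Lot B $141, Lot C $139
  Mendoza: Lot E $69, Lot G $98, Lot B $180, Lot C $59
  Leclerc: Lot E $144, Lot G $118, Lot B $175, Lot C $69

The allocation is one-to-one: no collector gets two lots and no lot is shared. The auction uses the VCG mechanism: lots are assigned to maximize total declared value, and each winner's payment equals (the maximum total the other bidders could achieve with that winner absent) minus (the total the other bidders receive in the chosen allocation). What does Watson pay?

Watson pays $26.

Efficient allocation: Huang→Lot C ($137), Watson→Lot E ($136), Mendoza→Lot B ($180), Leclerc→Lot G ($118); total welfare W = $571.
Watson receives Lot E at value $136, so the others get W − 136 = $435.
Without Watson: best allocation of the remaining 3 bidders over all 4 lots is Huang→Lot C ($137), Mendoza→Lot B ($180), Leclerc→Lot E ($144), total $461.
VCG payment = (others' best without Watson) − (others' welfare with Watson) = 461 − 435 = $26.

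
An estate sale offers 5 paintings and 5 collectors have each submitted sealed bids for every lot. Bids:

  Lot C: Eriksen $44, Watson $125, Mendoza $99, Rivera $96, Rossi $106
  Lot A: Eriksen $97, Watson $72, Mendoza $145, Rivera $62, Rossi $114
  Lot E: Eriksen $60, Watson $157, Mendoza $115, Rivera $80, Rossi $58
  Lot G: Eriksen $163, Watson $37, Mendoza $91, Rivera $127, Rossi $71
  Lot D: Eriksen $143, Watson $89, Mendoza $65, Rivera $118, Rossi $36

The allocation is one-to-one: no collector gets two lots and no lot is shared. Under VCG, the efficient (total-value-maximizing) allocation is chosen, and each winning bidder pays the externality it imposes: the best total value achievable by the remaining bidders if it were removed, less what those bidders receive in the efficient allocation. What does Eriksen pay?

Efficient allocation: Eriksen→Lot G ($163), Watson→Lot E ($157), Mendoza→Lot A ($145), Rivera→Lot D ($118), Rossi→Lot C ($106); total welfare W = $689.
Eriksen receives Lot G at value $163, so the others get W − 163 = $526.
Without Eriksen: best allocation of the remaining 4 bidders over all 5 lots is Watson→Lot E ($157), Mendoza→Lot A ($145), Rivera→Lot G ($127), Rossi→Lot C ($106), total $535.
VCG payment = (others' best without Eriksen) − (others' welfare with Eriksen) = 535 − 526 = $9.

Eriksen pays $9.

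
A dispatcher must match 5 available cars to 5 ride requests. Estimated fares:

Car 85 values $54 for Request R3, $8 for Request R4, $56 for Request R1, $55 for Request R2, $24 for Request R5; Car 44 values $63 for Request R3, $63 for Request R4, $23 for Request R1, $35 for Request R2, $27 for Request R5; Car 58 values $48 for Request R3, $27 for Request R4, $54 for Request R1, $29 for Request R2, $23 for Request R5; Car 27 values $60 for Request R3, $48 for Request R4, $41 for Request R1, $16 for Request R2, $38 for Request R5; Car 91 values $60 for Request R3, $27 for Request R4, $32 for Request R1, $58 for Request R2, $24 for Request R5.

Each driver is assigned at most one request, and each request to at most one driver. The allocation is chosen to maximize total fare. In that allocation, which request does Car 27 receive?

Car 27 receives Request R5.

This is a one-to-one assignment (maximum-weight bipartite matching).
Optimal: Car 85→Request R2 ($55), Car 44→Request R4 ($63), Car 58→Request R1 ($54), Car 27→Request R5 ($38), Car 91→Request R3 ($60) — total 55+63+54+38+60 = $270.
Row-greedy (each driver in turn takes its best remaining request) gives $220, worse by 50.
Car 27's own top request is Request R3 ($60), but forcing Car 27→Request R3 and reassigning the rest optimally gives only $260 — worse by 10.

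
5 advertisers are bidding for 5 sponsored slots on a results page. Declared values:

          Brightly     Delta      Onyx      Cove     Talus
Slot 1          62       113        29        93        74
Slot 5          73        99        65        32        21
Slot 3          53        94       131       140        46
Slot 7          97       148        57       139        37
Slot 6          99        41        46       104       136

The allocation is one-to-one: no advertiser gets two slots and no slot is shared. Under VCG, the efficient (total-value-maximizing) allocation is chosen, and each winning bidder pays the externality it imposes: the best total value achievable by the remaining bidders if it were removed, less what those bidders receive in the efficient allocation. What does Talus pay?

Efficient allocation: Brightly→Slot 5 ($73), Delta→Slot 1 ($113), Onyx→Slot 3 ($131), Cove→Slot 7 ($139), Talus→Slot 6 ($136); total welfare W = $592.
Talus receives Slot 6 at value $136, so the others get W − 136 = $456.
Without Talus: best allocation of the remaining 4 bidders over all 5 slots is Brightly→Slot 6 ($99), Delta→Slot 1 ($113), Onyx→Slot 3 ($131), Cove→Slot 7 ($139), total $482.
VCG payment = (others' best without Talus) − (others' welfare with Talus) = 482 − 456 = $26.

Talus pays $26.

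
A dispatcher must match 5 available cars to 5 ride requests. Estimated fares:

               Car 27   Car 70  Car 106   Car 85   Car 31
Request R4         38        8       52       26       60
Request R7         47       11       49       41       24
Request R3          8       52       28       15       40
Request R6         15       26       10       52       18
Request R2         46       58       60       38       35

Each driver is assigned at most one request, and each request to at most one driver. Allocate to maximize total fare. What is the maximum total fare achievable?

Maximum total: $271

This is a one-to-one assignment (maximum-weight bipartite matching).
Optimal: Car 27→Request R7 ($47), Car 70→Request R3 ($52), Car 106→Request R2 ($60), Car 85→Request R6 ($52), Car 31→Request R4 ($60) — total 47+52+60+52+60 = $271.
Row-greedy (each driver in turn takes its best remaining request) gives $249, worse by 22.
No other one-to-one assignment exceeds $271.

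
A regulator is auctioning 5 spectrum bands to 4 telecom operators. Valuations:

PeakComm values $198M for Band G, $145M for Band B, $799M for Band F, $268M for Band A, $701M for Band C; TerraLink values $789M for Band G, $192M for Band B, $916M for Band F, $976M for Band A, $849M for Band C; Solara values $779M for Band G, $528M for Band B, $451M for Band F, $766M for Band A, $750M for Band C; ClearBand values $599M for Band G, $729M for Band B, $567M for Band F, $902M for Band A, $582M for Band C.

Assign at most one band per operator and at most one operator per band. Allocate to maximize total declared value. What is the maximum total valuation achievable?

Maximum total: $3329M

Optimal: PeakComm→Band F ($799M), TerraLink→Band C ($849M), Solara→Band G ($779M), ClearBand→Band A ($902M) — total 799+849+779+902 = $3329M.
Max-entry greedy (repeatedly take the single best remaining cell) gives $3283M, worse by 46.
Every other assignment is strictly worse.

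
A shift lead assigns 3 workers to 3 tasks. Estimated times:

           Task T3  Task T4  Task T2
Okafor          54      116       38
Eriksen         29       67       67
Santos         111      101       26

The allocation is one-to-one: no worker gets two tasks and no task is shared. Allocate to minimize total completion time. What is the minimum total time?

Min total: 147 min

Optimal: Okafor→Task T3 (54 min), Eriksen→Task T4 (67 min), Santos→Task T2 (26 min) — total 54+67+26 = 147 min.
Min-entry greedy (repeatedly take the single cheapest remaining cell) gives 171 min, worse by 24.
No other one-to-one assignment undercuts 147 min.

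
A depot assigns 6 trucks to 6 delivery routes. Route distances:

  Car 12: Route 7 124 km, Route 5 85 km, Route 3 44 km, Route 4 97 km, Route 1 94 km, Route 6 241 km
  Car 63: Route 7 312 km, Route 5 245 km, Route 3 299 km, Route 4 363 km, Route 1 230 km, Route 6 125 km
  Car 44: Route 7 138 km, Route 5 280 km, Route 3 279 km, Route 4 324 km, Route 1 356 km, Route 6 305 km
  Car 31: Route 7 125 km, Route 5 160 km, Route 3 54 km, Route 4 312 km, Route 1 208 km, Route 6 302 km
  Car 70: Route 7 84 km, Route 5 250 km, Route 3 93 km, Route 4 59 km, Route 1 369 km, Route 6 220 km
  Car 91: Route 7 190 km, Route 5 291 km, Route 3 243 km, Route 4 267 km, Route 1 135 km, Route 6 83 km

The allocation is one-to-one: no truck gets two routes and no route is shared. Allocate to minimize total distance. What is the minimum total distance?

Optimal: Car 12→Route 5 (85 km), Car 63→Route 6 (125 km), Car 44→Route 7 (138 km), Car 31→Route 3 (54 km), Car 70→Route 4 (59 km), Car 91→Route 1 (135 km) — total 85+125+138+54+59+135 = 596 km.
Column-greedy (each route in turn goes to its cheapest remaining truck) gives 1025 km, worse by 429.
Next-best assignment: Car 12→Route 5, Car 63→Route 1, Car 44→Route 7, Car 31→Route 3, Car 70→Route 4, Car 91→Route 6 = 649 km.
No other one-to-one assignment undercuts 596 km.

Minimum total: 596 km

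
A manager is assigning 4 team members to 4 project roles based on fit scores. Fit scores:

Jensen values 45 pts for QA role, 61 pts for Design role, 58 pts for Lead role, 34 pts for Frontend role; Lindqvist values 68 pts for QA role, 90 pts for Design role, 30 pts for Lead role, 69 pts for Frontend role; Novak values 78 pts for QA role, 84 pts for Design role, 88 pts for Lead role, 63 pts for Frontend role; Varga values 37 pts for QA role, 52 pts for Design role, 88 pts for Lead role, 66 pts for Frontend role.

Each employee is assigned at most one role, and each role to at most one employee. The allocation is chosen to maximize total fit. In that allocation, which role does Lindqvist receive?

Lindqvist receives Frontend role.

Optimal: Jensen→Design role (61 pts), Lindqvist→Frontend role (69 pts), Novak→QA role (78 pts), Varga→Lead role (88 pts) — total 61+69+78+88 = 296 pts.
Max-entry greedy (repeatedly take the single best remaining cell) gives 289 pts, worse by 7.
Next-best assignment: Jensen→Lead role, Lindqvist→Design role, Novak→QA role, Varga→Frontend role = 292 pts.
No other one-to-one assignment exceeds 296 pts.
Lindqvist's own top role is Design role (90 pts), but forcing Lindqvist→Design role and reassigning the rest optimally gives only 292 pts — worse by 4.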